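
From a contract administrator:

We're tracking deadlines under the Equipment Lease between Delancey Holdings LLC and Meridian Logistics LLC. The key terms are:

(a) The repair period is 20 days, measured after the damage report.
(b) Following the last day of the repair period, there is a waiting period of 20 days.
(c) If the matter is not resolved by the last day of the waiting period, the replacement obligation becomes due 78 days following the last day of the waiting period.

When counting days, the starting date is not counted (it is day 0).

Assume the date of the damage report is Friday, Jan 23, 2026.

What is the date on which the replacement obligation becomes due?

May 21, 2026

Adding 20 calendar days to Jan 23, 2026 gives Feb 12, 2026, which is the last day of the repair period.
The last day of the waiting period: Feb 12, 2026 + 20 days = Mar 4, 2026.
The date on which the replacement obligation becomes due: 78 calendar days after Mar 4, 2026 is May 21, 2026.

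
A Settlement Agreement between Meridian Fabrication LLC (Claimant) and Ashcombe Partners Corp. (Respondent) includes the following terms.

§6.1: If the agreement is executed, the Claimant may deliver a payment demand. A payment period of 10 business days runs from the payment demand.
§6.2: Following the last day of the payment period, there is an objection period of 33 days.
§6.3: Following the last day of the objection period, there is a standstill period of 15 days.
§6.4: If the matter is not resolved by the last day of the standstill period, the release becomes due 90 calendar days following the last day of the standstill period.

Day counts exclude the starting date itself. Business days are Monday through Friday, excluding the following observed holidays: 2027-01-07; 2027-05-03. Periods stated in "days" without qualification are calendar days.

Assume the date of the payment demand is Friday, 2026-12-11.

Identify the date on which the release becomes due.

The last day of the payment period: counting 10 business days from Friday, 2026-12-11 (Dec 14, Dec 15, Dec 16, Dec 17, Dec 18, Dec 21, Dec 22, Dec 23, Dec 24, Dec 25, skipping weekends) reaches Friday, 2026-12-25.
Adding 33 calendar days to 2026-12-25 gives 2027-01-27, which is the last day of the objection period.
Adding 15 calendar days to 2027-01-27 gives 2027-02-11, which is the last day of the standstill period.
The date on which the release becomes due: 2027-02-11 + 90 days = 2027-05-12.

2027-05-12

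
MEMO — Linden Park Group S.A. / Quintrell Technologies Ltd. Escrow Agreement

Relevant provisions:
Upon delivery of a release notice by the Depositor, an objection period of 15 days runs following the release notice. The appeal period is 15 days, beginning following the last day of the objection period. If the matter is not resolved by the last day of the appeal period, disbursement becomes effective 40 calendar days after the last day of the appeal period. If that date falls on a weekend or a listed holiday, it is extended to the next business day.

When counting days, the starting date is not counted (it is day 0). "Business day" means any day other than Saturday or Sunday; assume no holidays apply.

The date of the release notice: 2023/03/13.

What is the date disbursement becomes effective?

The last day of the objection period: 15 calendar days after 2023/03/13 is 2023/03/28.
The last day of the appeal period: 15 calendar days after 2023/03/28 is 2023/04/12.
The date disbursement becomes effective: 40 calendar days after 2023/04/12 is 2023/05/22. 2023/05/22 is a Monday, so no roll-forward applies.

2023/05/22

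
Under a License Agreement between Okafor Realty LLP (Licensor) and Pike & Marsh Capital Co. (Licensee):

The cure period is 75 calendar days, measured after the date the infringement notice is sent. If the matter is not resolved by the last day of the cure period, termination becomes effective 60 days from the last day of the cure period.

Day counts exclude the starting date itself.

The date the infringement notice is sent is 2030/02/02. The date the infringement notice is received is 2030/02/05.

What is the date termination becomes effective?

2030/06/17

Adding 75 calendar days to 2030/02/02 gives 2030/04/18, which is the last day of the cure period.
The date termination becomes effective: 60 calendar days after 2030/04/18 is 2030/06/17.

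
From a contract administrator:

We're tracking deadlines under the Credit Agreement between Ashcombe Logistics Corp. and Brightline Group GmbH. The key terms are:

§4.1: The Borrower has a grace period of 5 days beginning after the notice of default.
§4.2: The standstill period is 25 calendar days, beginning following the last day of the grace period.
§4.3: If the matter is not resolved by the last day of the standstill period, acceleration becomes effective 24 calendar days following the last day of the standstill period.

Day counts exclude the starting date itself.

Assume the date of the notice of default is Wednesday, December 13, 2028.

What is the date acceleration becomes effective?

The last day of the grace period: December 13, 2028 + 5 days = December 18, 2028.
The last day of the standstill period: 25 calendar days after December 18, 2028 is January 12, 2029.
The date acceleration becomes effective: 24 calendar days after January 12, 2029 is February 5, 2029.

February 5, 2029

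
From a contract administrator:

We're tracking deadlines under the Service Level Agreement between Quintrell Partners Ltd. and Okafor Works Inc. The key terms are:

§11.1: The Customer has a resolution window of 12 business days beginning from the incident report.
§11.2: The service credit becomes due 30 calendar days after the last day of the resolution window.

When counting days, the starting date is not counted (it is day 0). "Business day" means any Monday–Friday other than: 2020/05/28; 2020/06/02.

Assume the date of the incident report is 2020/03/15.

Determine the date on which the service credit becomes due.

From Sunday, 2020/03/15, 12 business days (Mar 16, Mar 17, Mar 18, Mar 19, …, Mar 27, Mar 30, Mar 31, skipping weekends) brings us to Tuesday, 2020/03/31, which is the last day of the resolution window.
Adding 30 calendar days to 2020/03/31 gives 2020/04/30, which is the date on which the service credit becomes due.

2020/04/30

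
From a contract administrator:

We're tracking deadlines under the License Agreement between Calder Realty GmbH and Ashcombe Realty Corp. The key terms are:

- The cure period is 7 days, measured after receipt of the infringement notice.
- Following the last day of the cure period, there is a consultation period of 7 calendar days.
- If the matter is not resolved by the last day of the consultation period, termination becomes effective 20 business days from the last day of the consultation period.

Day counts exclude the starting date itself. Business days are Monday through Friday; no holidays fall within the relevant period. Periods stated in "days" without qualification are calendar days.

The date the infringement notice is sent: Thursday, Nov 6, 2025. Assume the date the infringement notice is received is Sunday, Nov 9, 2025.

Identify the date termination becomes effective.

The last day of the cure period: Nov 9, 2025 + 7 days = Nov 16, 2025.
The last day of the consultation period: 7 calendar days after Nov 16, 2025 is Nov 23, 2025.
The date termination becomes effective: 20 business days after Sunday, Nov 23, 2025, skipping weekends — Nov 24, Nov 25, Nov 26, Nov 27, …, Dec 17, Dec 18, Dec 19 — lands on Friday, Dec 19, 2025.

Dec 19, 2025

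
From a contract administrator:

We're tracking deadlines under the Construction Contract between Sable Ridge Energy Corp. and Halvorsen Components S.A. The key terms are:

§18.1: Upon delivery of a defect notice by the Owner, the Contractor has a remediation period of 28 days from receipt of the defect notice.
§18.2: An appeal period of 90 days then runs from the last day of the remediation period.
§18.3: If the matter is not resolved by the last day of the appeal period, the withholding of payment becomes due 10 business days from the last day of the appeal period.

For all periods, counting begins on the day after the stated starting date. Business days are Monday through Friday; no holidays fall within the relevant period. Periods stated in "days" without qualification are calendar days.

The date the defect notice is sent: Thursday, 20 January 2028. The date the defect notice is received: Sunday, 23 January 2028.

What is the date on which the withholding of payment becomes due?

2 June 2028

The last day of the remediation period: 23 January 2028 + 28 days = 20 February 2028.
The last day of the appeal period: 90 calendar days after 20 February 2028 is 20 May 2028.
The date on which the withholding of payment becomes due: counting 10 business days from Saturday, 20 May 2028 (May 22, May 23, May 24, May 25, May 26, May 29, May 30, May 31, Jun 1, Jun 2, skipping weekends) reaches Friday, 2 June 2028.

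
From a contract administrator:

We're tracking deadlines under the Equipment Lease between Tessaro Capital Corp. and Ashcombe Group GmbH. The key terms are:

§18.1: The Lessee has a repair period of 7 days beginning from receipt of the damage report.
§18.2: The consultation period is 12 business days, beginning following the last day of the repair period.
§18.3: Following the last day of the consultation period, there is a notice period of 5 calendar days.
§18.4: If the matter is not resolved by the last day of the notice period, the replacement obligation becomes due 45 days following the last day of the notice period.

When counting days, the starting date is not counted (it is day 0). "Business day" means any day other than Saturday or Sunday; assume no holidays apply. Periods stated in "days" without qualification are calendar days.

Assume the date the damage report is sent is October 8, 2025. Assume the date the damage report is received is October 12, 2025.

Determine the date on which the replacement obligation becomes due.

December 24, 2025

The last day of the repair period: 7 calendar days after October 12, 2025 is October 19, 2025.
The last day of the consultation period: 12 business days after Sunday, October 19, 2025, skipping weekends — Oct 20, Oct 21, Oct 22, Oct 23, …, Oct 31, Nov 3, Nov 4 — lands on Tuesday, November 4, 2025.
The last day of the notice period: November 4, 2025 + 5 days = November 9, 2025.
The date on which the replacement obligation becomes due: November 9, 2025 + 45 days = December 24, 2025.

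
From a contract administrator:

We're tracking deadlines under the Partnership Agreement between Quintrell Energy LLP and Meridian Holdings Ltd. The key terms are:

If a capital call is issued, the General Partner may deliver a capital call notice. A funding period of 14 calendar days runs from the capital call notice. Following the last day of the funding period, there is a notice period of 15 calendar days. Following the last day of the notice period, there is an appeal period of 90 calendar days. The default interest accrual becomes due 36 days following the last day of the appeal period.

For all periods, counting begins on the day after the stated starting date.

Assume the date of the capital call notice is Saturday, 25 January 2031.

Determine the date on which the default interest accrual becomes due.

29 June 2031

Adding 14 calendar days to 25 January 2031 gives 8 February 2031, which is the last day of the funding period.
The last day of the notice period: 15 calendar days after 8 February 2031 is 23 February 2031.
Adding 90 calendar days to 23 February 2031 gives 24 May 2031, which is the last day of the appeal period.
The date on which the default interest accrual becomes due: 24 May 2031 + 36 days = 29 June 2031.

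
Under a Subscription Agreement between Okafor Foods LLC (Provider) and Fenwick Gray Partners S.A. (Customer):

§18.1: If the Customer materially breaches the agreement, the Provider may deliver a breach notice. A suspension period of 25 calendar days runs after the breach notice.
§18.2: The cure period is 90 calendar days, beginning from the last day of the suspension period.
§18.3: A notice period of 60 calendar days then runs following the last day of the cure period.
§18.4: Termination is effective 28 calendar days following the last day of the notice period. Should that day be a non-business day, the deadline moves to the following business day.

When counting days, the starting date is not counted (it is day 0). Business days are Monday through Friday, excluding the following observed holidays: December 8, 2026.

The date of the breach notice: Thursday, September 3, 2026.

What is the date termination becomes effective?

March 25, 2027

The last day of the suspension period: September 3, 2026 + 25 days = September 28, 2026.
The last day of the cure period: September 28, 2026 + 90 days = December 27, 2026.
The last day of the notice period: December 27, 2026 + 60 days = February 25, 2027.
The date termination becomes effective: 28 calendar days after February 25, 2027 is March 25, 2027. March 25, 2027 is a Thursday and is not a listed holiday, so no roll-forward applies.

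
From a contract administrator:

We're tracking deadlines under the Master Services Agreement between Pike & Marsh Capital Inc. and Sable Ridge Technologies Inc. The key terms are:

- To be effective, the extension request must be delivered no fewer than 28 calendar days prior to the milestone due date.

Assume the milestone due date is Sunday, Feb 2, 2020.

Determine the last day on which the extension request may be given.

Feb 2, 2020 minus 28 days is Jan 5, 2020.

Jan 5, 2020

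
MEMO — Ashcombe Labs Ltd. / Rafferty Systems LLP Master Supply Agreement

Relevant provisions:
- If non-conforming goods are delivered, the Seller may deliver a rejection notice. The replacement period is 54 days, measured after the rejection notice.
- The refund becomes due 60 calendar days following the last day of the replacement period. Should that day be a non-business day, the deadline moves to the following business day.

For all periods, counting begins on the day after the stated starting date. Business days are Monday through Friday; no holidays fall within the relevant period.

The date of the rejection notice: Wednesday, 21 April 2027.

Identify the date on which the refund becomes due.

The last day of the replacement period: 21 April 2027 + 54 days = 14 June 2027.
The date on which the refund becomes due: 14 June 2027 + 60 days = 13 August 2027. 13 August 2027 is a Friday, so no roll-forward applies.

13 August 2027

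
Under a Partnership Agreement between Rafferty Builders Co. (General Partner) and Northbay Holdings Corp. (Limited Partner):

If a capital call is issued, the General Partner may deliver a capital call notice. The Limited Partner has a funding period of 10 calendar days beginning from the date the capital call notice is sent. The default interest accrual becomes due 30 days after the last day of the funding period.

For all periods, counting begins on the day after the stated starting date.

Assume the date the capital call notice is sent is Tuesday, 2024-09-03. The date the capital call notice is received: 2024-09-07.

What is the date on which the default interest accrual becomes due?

Adding 10 calendar days to 2024-09-03 gives 2024-09-13, which is the last day of the funding period.
The date on which the default interest accrual becomes due: 2024-09-13 + 30 days = 2024-10-13.

2024-10-13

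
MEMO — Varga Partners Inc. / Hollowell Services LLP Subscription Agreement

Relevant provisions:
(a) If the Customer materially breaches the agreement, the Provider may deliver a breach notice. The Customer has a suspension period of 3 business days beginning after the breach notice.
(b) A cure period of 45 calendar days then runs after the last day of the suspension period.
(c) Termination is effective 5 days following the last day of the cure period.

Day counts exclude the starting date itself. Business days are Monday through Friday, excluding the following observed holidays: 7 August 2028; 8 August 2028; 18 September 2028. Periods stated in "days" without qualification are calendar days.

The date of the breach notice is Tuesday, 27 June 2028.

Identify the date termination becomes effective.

From Tuesday, 27 June 2028, 3 business days (Jun 28, Jun 29, Jun 30, skipping weekends) brings us to Friday, 30 June 2028, which is the last day of the suspension period.
The last day of the cure period: 45 calendar days after 30 June 2028 is 14 August 2028.
The date termination becomes effective: 5 calendar days after 14 August 2028 is 19 August 2028.

19 August 2028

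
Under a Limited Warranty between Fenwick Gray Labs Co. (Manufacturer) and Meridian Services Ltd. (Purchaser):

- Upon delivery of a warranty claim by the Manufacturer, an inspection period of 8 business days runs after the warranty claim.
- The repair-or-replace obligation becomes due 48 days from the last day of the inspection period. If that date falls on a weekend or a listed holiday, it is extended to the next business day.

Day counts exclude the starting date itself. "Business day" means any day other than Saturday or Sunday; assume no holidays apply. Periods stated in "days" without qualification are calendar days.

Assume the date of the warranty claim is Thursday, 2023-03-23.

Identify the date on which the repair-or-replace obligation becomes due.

The last day of the inspection period: 8 business days after Thursday, 2023-03-23, skipping weekends — Mar 24, Mar 27, Mar 28, Mar 29, Mar 30, Mar 31, Apr 3, Apr 4 — lands on Tuesday, 2023-04-04.
The date on which the repair-or-replace obligation becomes due: 48 calendar days after 2023-04-04 is 2023-05-22. 2023-05-22 is a Monday, so no roll-forward applies.

2023-05-22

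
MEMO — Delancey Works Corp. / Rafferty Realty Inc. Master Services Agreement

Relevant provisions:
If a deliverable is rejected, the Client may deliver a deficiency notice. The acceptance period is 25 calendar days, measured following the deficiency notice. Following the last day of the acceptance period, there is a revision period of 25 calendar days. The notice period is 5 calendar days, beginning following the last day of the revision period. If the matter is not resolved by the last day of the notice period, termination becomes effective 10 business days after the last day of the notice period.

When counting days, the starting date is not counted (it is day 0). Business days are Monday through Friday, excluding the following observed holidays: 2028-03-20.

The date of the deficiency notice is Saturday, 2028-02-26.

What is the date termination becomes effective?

2028-05-05

The last day of the acceptance period: 25 calendar days after 2028-02-26 is 2028-03-22.
Adding 25 calendar days to 2028-03-22 gives 2028-04-16, which is the last day of the revision period.
Adding 5 calendar days to 2028-04-16 gives 2028-04-21, which is the last day of the notice period.
The date termination becomes effective: 10 business days after Friday, 2028-04-21, skipping weekends — Apr 24, Apr 25, Apr 26, Apr 27, Apr 28, May 1, May 2, May 3, May 4, May 5 — lands on Friday, 2028-05-05.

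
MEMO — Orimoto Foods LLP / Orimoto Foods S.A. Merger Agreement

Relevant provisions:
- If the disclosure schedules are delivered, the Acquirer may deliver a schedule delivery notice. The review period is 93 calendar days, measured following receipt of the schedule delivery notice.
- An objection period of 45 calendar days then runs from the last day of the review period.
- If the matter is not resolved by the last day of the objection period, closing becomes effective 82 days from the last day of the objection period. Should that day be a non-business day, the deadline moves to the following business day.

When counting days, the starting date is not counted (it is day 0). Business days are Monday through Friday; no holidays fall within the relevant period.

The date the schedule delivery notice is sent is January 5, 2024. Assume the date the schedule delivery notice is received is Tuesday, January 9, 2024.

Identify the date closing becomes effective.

The last day of the review period: January 9, 2024 + 93 days = April 11, 2024.
The last day of the objection period: 45 calendar days after April 11, 2024 is May 26, 2024.
The date closing becomes effective: May 26, 2024 + 82 days = August 16, 2024. August 16, 2024 is a Friday, so no roll-forward applies.

August 16, 2024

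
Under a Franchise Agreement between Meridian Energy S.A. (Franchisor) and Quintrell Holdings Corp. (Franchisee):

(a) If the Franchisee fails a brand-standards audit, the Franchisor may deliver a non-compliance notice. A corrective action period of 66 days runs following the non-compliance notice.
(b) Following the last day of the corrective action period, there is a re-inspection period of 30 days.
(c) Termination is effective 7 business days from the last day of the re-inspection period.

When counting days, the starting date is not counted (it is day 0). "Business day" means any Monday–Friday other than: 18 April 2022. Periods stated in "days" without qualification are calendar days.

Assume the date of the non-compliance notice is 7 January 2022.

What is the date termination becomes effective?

Adding 66 calendar days to 7 January 2022 gives 14 March 2022, which is the last day of the corrective action period.
The last day of the re-inspection period: 30 calendar days after 14 March 2022 is 13 April 2022.
The date termination becomes effective: counting 7 business days from Wednesday, 13 April 2022 (Apr 14, Apr 15, Apr 19, Apr 20, Apr 21, Apr 22, Apr 25, skipping weekends and the listed holiday on Apr 18) reaches Monday, 25 April 2022.

25 April 2022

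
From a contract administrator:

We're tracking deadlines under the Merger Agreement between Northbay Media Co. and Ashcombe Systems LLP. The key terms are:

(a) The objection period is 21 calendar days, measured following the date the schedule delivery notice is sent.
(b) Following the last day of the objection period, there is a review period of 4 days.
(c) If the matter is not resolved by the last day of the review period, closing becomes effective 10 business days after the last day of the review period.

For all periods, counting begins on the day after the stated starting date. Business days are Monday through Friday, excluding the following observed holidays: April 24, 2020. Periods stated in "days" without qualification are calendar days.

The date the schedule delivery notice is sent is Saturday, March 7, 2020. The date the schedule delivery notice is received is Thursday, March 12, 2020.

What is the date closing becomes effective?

April 15, 2020

The last day of the objection period: 21 calendar days after March 7, 2020 is March 28, 2020.
The last day of the review period: March 28, 2020 + 4 days = April 1, 2020.
The date closing becomes effective: counting 10 business days from Wednesday, April 1, 2020 (Apr 2, Apr 3, Apr 6, Apr 7, Apr 8, Apr 9, Apr 10, Apr 13, Apr 14, Apr 15, skipping weekends) reaches Wednesday, April 15, 2020.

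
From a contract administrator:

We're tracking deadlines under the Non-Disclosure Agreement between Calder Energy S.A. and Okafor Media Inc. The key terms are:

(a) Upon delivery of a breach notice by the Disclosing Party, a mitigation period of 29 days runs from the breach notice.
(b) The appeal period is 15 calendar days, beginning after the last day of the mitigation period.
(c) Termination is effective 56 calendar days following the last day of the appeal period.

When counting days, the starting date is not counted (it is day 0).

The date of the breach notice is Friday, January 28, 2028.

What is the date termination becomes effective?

The last day of the mitigation period: 29 calendar days after January 28, 2028 is February 26, 2028.
The last day of the appeal period: 15 calendar days after February 26, 2028 is March 12, 2028.
The date termination becomes effective: March 12, 2028 + 56 days = May 7, 2028.

May 7, 2028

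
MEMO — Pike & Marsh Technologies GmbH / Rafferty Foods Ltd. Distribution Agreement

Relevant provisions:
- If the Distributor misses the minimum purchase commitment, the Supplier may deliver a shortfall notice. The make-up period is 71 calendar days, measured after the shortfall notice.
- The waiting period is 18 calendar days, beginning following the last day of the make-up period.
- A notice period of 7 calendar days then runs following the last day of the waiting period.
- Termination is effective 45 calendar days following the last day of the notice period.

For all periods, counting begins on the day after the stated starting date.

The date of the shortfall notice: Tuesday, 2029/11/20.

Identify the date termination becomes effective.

2030/04/10

Adding 71 calendar days to 2029/11/20 gives 2030/01/30, which is the last day of the make-up period.
The last day of the waiting period: 18 calendar days after 2030/01/30 is 2030/02/17.
Adding 7 calendar days to 2030/02/17 gives 2030/02/24, which is the last day of the notice period.
The date termination becomes effective: 45 calendar days after 2030/02/24 is 2030/04/10.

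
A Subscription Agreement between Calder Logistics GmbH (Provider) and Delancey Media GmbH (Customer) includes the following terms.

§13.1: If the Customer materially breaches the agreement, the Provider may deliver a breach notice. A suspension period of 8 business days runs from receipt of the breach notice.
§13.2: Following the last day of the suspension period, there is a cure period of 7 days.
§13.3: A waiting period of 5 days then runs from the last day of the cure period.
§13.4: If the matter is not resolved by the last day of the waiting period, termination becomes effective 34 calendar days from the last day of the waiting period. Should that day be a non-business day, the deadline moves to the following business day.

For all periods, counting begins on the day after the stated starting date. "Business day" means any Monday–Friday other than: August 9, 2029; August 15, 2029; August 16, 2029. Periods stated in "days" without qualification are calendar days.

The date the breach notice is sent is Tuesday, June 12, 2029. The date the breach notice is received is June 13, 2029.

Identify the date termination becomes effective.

August 10, 2029

The last day of the suspension period: counting 8 business days from Wednesday, June 13, 2029 (Jun 14, Jun 15, Jun 18, Jun 19, Jun 20, Jun 21, Jun 22, Jun 25, skipping weekends) reaches Monday, June 25, 2029.
The last day of the cure period: 7 calendar days after June 25, 2029 is July 2, 2029.
The last day of the waiting period: July 2, 2029 + 5 days = July 7, 2029.
The date termination becomes effective: 34 calendar days after July 7, 2029 is August 10, 2029. August 10, 2029 is a Friday and is not a listed holiday, so no roll-forward applies.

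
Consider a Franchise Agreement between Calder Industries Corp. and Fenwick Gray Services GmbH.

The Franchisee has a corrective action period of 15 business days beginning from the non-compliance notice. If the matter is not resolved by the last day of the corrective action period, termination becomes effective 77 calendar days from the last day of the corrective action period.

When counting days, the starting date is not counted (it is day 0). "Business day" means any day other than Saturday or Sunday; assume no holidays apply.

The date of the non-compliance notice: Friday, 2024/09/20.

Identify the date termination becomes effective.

2024/12/27

The last day of the corrective action period: counting 15 business days from Friday, 2024/09/20 (Sep 23, Sep 24, Sep 25, Sep 26, …, Oct 9, Oct 10, Oct 11, skipping weekends) reaches Friday, 2024/10/11.
The date termination becomes effective: 2024/10/11 + 77 days = 2024/12/27.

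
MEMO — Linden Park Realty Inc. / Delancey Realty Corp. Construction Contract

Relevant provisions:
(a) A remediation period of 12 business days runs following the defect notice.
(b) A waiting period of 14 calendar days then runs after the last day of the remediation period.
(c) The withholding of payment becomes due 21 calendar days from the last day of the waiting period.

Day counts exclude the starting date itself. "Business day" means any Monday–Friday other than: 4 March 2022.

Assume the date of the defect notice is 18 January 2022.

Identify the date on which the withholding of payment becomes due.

The last day of the remediation period: counting 12 business days from Tuesday, 18 January 2022 (Jan 19, Jan 20, Jan 21, Jan 24, …, Feb 1, Feb 2, Feb 3, skipping weekends) reaches Thursday, 3 February 2022.
The last day of the waiting period: 14 calendar days after 3 February 2022 is 17 February 2022.
The date on which the withholding of payment becomes due: 21 calendar days after 17 February 2022 is 10 March 2022.

10 March 2022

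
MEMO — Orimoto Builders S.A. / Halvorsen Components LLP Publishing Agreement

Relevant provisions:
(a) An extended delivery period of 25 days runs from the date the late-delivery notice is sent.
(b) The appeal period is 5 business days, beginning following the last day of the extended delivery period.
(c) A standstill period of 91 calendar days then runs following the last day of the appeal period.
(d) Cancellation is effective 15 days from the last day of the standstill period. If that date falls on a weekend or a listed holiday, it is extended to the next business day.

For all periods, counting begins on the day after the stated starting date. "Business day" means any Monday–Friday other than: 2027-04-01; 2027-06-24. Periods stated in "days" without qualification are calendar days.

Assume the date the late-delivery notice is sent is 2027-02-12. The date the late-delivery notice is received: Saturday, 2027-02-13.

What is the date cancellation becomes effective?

The last day of the extended delivery period: 25 calendar days after 2027-02-12 is 2027-03-09.
From Tuesday, 2027-03-09, 5 business days (Mar 10, Mar 11, Mar 12, Mar 15, Mar 16, skipping weekends) brings us to Tuesday, 2027-03-16, which is the last day of the appeal period.
Adding 91 calendar days to 2027-03-16 gives 2027-06-15, which is the last day of the standstill period.
The date cancellation becomes effective: 2027-06-15 + 15 days = 2027-06-30. 2027-06-30 is a Wednesday and is not a listed holiday, so no roll-forward applies.

2027-06-30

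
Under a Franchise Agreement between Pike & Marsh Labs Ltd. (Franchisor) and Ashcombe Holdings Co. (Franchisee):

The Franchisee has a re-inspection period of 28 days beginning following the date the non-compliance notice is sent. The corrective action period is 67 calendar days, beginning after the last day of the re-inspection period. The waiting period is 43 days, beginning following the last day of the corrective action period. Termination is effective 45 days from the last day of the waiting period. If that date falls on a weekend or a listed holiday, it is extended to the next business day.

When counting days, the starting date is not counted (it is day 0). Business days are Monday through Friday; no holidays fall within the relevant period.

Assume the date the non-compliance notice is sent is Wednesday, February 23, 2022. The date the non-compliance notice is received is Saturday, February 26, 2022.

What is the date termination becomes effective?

August 25, 2022

Adding 28 calendar days to February 23, 2022 gives March 23, 2022, which is the last day of the re-inspection period.
The last day of the corrective action period: 67 calendar days after March 23, 2022 is May 29, 2022.
Adding 43 calendar days to May 29, 2022 gives July 11, 2022, which is the last day of the waiting period.
The date termination becomes effective: 45 calendar days after July 11, 2022 is August 25, 2022. August 25, 2022 is a Thursday, so no roll-forward applies.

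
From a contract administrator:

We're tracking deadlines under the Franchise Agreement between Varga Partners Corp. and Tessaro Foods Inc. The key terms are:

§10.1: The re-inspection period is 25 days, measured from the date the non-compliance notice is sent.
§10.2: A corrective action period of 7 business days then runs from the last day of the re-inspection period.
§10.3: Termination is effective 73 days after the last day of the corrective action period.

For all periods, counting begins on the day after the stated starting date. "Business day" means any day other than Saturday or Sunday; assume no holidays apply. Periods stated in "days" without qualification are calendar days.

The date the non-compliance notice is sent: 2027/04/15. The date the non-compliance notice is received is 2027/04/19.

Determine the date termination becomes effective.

The last day of the re-inspection period: 2027/04/15 + 25 days = 2027/05/10.
From Monday, 2027/05/10, 7 business days (May 11, May 12, May 13, May 14, May 17, May 18, May 19, skipping weekends) brings us to Wednesday, 2027/05/19, which is the last day of the corrective action period.
The date termination becomes effective: 2027/05/19 + 73 days = 2027/07/31.

2027/07/31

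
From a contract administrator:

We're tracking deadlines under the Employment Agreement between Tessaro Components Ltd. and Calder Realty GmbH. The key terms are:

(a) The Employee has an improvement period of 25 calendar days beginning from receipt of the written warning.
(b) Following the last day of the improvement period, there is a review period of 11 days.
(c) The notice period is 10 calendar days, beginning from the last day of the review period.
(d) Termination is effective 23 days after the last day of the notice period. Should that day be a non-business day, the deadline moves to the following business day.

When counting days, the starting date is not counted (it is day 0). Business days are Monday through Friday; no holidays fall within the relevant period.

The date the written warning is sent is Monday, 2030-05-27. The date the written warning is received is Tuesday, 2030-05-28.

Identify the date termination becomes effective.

2030-08-05

Adding 25 calendar days to 2030-05-28 gives 2030-06-22, which is the last day of the improvement period.
Adding 11 calendar days to 2030-06-22 gives 2030-07-03, which is the last day of the review period.
The last day of the notice period: 2030-07-03 + 10 days = 2030-07-13.
Adding 23 calendar days to 2030-07-13 gives 2030-08-05, which is the date termination becomes effective. 2030-08-05 is a Monday, so no roll-forward applies.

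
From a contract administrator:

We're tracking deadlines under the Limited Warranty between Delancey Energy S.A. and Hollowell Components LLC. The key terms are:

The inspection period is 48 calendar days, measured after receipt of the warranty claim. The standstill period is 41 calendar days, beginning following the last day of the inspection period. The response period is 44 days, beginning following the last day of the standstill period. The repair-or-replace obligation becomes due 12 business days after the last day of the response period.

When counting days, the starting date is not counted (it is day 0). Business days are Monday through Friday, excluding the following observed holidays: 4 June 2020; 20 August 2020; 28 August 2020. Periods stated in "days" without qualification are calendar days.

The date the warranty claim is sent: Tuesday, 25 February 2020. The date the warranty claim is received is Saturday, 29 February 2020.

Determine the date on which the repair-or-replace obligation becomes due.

The last day of the inspection period: 48 calendar days after 29 February 2020 is 17 April 2020.
Adding 41 calendar days to 17 April 2020 gives 28 May 2020, which is the last day of the standstill period.
The last day of the response period: 28 May 2020 + 44 days = 11 July 2020.
The date on which the repair-or-replace obligation becomes due: 12 business days after Saturday, 11 July 2020, skipping weekends — Jul 13, Jul 14, Jul 15, Jul 16, …, Jul 24, Jul 27, Jul 28 — lands on Tuesday, 28 July 2020.

28 July 2020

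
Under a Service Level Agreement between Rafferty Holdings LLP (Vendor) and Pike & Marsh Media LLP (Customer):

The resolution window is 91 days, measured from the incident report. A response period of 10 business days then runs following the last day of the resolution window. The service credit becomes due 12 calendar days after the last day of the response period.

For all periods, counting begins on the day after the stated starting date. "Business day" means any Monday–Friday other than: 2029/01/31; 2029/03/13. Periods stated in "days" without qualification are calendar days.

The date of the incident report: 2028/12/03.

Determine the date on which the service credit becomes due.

2029/03/31

The last day of the resolution window: 91 calendar days after 2028/12/03 is 2029/03/04.
From Sunday, 2029/03/04, 10 business days (Mar 5, Mar 6, Mar 7, Mar 8, Mar 9, Mar 12, Mar 14, Mar 15, Mar 16, Mar 19, skipping weekends and the listed holiday on Mar 13) brings us to Monday, 2029/03/19, which is the last day of the response period.
The date on which the service credit becomes due: 12 calendar days after 2029/03/19 is 2029/03/31.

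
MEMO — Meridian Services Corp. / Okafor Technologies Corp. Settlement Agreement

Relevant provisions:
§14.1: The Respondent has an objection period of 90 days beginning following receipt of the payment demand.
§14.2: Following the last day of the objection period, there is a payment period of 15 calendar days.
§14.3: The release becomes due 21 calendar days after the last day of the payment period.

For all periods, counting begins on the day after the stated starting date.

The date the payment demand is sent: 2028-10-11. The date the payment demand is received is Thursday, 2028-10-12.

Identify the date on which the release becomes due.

The last day of the objection period: 90 calendar days after 2028-10-12 is 2029-01-10.
Adding 15 calendar days to 2029-01-10 gives 2029-01-25, which is the last day of the payment period.
Adding 21 calendar days to 2029-01-25 gives 2029-02-15, which is the date on which the release becomes due.

2029-02-15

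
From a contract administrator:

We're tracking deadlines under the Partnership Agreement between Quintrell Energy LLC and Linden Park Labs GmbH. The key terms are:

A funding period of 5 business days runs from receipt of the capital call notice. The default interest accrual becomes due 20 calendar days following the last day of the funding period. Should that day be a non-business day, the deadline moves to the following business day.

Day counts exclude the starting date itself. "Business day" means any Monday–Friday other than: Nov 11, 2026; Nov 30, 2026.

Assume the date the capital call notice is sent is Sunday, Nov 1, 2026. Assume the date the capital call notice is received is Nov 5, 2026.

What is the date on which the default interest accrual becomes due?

The last day of the funding period: 5 business days after Thursday, Nov 5, 2026, skipping weekends and the listed holiday on Nov 11 — Nov 6, Nov 9, Nov 10, Nov 12, Nov 13 — lands on Friday, Nov 13, 2026.
The date on which the default interest accrual becomes due: 20 calendar days after Nov 13, 2026 is Dec 3, 2026. Dec 3, 2026 is a Thursday and is not a listed holiday, so no roll-forward applies.

Dec 3, 2026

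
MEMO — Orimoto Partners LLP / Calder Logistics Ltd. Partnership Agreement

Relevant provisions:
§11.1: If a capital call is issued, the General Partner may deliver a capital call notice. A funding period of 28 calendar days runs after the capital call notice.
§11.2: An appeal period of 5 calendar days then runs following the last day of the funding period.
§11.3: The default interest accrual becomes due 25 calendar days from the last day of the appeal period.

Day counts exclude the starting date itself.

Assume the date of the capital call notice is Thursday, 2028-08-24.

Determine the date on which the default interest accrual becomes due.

2028-10-21

The last day of the funding period: 28 calendar days after 2028-08-24 is 2028-09-21.
The last day of the appeal period: 2028-09-21 + 5 days = 2028-09-26.
The date on which the default interest accrual becomes due: 25 calendar days after 2028-09-26 is 2028-10-21.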